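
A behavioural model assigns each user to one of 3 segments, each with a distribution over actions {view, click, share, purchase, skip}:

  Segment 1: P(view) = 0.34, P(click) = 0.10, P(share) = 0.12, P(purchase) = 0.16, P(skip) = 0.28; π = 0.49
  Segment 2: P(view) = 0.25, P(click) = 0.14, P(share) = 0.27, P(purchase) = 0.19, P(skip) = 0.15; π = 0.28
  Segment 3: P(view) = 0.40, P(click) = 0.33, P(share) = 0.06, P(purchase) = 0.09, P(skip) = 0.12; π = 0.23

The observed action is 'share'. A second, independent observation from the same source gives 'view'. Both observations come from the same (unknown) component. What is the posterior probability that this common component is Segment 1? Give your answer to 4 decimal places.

P(component k | x) = π_k·f_k(x) / marginal(x), where marginal(x) = Σ_j π_j·f_j(x).
Since both observations come from the same component, the likelihood for component k is f_k(x₁)·f_k(x₂).
  f_1 = [0.12] × [0.34] = 0.0408
  f_2 = [0.27] × [0.25] = 0.0675
  f_3 = [0.06] × [0.4] = 0.024
Unnormalised posteriors:
  π_1·f_1 = 0.49 × 0.0408 = 0.019992
  π_2·f_2 = 0.28 × 0.0675 = 0.0189
  π_3·f_3 = 0.23 × 0.024 = 0.00552
Sum: 0.019992 + 0.0189 + 0.00552 = 0.044412
So the posterior for Segment 1 is 0.019992 / 0.044412 ≈ 0.4501.

0.4501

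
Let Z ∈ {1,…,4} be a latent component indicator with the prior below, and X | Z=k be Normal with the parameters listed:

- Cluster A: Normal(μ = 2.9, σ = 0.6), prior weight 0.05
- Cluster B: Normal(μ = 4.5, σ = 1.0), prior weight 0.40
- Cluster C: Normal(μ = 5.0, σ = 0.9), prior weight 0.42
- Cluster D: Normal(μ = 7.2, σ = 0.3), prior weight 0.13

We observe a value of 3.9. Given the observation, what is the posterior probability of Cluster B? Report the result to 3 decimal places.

0.580

Apply Bayes' rule: the posterior for each component is proportional to its prior times its likelihood at x.
Component likelihoods at x = 3.9:
  f_A = 0.165795
  f_B = 0.333225
  f_C = 0.210033
  f_D = 7.06273e-27
Prior × likelihood for each component:
  P(Z=A)·f_A = 0.05 × 0.165795 = 0.00828976
  P(Z=B)·f_B = 0.40 × 0.333225 = 0.13329
  P(Z=C)·f_C = 0.42 × 0.210033 = 0.0882138
  P(Z=D)·f_D = 0.13 × 7.06273e-27 = 9.18155e-28
Denominator: 0.00828976 + 0.13329 + 0.0882138 + 9.18155e-28 = 0.229793
Responsibility of Cluster B: 0.13329 / 0.229793 ≈ 0.580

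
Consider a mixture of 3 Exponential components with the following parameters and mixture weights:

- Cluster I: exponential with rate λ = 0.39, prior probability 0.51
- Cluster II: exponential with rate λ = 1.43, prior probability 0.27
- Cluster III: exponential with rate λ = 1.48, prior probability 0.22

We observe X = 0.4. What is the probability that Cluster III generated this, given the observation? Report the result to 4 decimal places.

0.3170

Posterior ∝ prior × likelihood, so P(k | x) ∝ w_k f_k(x); normalise over all components.
Component likelihoods at x = 0.4:
  L_I = 0.39·e^(−0.39·0.4) = 0.39·e^(−0.1560) = 0.333668
  L_II = 1.43·e^(−1.43·0.4) = 1.43·e^(−0.5720) = 0.807086
  L_III = 1.48·e^(−1.48·0.4) = 1.48·e^(−0.5920) = 0.818765
Prior × likelihood for each component:
  w_I·L_I = 0.51 × 0.333668 = 0.170171
  w_II·L_II = 0.27 × 0.807086 = 0.217913
  w_III·L_III = 0.22 × 0.818765 = 0.180128
Sum: 0.170171 + 0.217913 + 0.180128 = 0.568212
Responsibility of Cluster III: 0.180128 / 0.568212 ≈ 0.3170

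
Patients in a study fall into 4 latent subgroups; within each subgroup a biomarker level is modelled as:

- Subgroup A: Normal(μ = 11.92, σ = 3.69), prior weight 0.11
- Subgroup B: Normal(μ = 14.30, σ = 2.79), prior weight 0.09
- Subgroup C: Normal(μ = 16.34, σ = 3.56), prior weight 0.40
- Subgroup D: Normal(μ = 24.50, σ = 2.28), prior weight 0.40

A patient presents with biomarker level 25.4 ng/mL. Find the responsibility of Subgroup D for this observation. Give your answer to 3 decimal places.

0.973

Apply Bayes' rule: the posterior for each component is proportional to its prior times its likelihood at x.
Evaluate each component's likelihood at the observed value:
  L_A = 0.000136772
  L_B = 5.22647e-05
  L_C = 0.00439596
  L_D = 0.16186
Weight by the priors:
  P(Z=A)·L_A = 0.11 × 0.000136772 = 1.50449e-05
  P(Z=B)·L_B = 0.09 × 5.22647e-05 = 4.70382e-06
  P(Z=C)·L_C = 0.40 × 0.00439596 = 0.00175839
  P(Z=D)·L_D = 0.40 × 0.16186 = 0.0647441
Denominator: 1.50449e-05 + 4.70382e-06 + 0.00175839 + 0.0647441 = 0.0665222
P(Subgroup D | the observation) = 0.0647441 / 0.0665222 ≈ 0.973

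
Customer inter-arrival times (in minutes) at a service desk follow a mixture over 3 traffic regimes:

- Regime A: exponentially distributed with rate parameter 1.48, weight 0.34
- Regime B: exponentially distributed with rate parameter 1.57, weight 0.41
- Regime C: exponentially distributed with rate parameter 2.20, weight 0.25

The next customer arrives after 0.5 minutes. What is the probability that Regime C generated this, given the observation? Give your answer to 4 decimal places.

P(component k | x) = π_k·f_k(x) / marginal(x), where marginal(x) = Σ_j π_j·f_j(x).
Exponential densities:
  L_A = 1.48·e^(−1.48·0.5) = 1.48·e^(−0.7400) = 0.706129
  L_B = 1.57·e^(−1.57·0.5) = 1.57·e^(−0.7850) = 0.716108
  L_C = 2.20·e^(−2.20·0.5) = 2.20·e^(−1.1000) = 0.732316
Weight by the priors:
  π_A·L_A = 0.34 × 0.706129 = 0.240084
  π_B·L_B = 0.41 × 0.716108 = 0.293604
  π_C·L_C = 0.25 × 0.732316 = 0.183079
Marginal: 0.240084 + 0.293604 + 0.183079 = 0.716767
P(Regime C | data) = 0.183079 / 0.716767 ≈ 0.2554

0.2554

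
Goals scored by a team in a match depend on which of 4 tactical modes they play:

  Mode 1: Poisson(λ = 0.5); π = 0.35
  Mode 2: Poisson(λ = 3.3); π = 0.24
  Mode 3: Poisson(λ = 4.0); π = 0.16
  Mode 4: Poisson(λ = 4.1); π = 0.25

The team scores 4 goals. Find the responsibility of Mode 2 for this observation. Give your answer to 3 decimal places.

0.352

By Bayes' theorem, P(k | x) = P(Z=k) f_k(x) / Σ_j P(Z=j) f_j(x).
Component likelihoods at x = 4 goals:
  L_1 = e^(−0.5)·0.5^4/4! = 0.00157951
  L_2 = e^(−3.3)·3.3^4/4! = 0.182252
  L_3 = e^(−4.0)·4.0^4/4! = 0.195367
  L_4 = e^(−4.1)·4.1^4/4! = 0.195127
Multiply by the mixture weights:
  P(Z=1)·L_1 = 0.35 × 0.00157951 = 0.000552827
  P(Z=2)·L_2 = 0.24 × 0.182252 = 0.0437405
  P(Z=3)·L_3 = 0.16 × 0.195367 = 0.0312587
  P(Z=4)·L_4 = 0.25 × 0.195127 = 0.0487817
Sum: 0.000552827 + 0.0437405 + 0.0312587 + 0.0487817 = 0.124334
So the posterior for Mode 2 is 0.0437405 / 0.124334 ≈ 0.352.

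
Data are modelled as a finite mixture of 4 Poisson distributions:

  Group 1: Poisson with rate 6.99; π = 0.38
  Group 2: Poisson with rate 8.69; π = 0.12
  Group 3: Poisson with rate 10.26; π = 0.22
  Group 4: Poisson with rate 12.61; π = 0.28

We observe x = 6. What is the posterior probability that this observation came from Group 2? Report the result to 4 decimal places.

0.1397

The responsibility of component k is w_k f_k(x) divided by Σ_j w_j f_j(x).
Evaluate each component's likelihood at the observed value:
  p_1 = e^(−6.99)·6.99^6/6! = 0.149215
  p_2 = e^(−8.69)·8.69^6/6! = 0.100639
  p_3 = e^(−10.26)·10.26^6/6! = 0.056714
  p_4 = e^(−12.61)·12.61^6/6! = 0.0186425
Weight by the priors:
  w_1·p_1 = 0.38 × 0.149215 = 0.0567017
  w_2·p_2 = 0.12 × 0.100639 = 0.0120767
  w_3·p_3 = 0.22 × 0.056714 = 0.0124771
  w_4·p_4 = 0.28 × 0.0186425 = 0.00521991
Evidence: 0.0567017 + 0.0120767 + 0.0124771 + 0.00521991 = 0.0864753
P(Group 2 | data) ≈ 0.1397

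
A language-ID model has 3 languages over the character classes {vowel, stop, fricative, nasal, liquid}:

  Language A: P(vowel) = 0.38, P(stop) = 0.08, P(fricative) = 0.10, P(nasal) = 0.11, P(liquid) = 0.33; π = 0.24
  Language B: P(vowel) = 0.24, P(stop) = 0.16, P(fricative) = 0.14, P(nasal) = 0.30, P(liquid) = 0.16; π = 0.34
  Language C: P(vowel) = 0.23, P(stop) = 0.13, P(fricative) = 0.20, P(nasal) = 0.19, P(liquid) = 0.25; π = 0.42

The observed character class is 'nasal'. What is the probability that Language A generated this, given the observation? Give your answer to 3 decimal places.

0.127

P(component k | x) = w_k·f_k(x) / marginal(x), where marginal(x) = Σ_j w_j·f_j(x).
Categorical probabilities:
  p_A = 0.11
  p_B = 0.3
  p_C = 0.19
Prior × likelihood for each component:
  w_A·p_A = 0.24 × 0.11 = 0.0264
  w_B·p_B = 0.34 × 0.3 = 0.102
  w_C·p_C = 0.42 × 0.19 = 0.0798
Marginal: 0.0264 + 0.102 + 0.0798 = 0.2082
So the posterior for Language A is 0.0264 / 0.2082 ≈ 0.127.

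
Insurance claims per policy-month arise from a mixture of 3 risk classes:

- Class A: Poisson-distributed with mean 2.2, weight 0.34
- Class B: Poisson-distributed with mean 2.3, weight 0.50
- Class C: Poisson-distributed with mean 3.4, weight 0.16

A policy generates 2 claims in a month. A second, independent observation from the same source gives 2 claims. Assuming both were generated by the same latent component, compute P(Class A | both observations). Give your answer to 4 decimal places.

Apply Bayes' rule: the posterior for each component is proportional to its prior times its likelihood at x.
Since both observations come from the same component, the likelihood for component k is f_k(x₁)·f_k(x₂).
  f_A = [e^(−2.2)·2.2^2/2! = 0.268144] × [0.268144] = 0.071901
  f_B = [e^(−2.3)·2.3^2/2! = 0.265185] × [0.265185] = 0.0703229
  f_C = [e^(−3.4)·3.4^2/2! = 0.192898] × [0.192898] = 0.0372094
Prior × likelihood for each component:
  π_A·f_A = 0.34 × 0.071901 = 0.0244463
  π_B·f_B = 0.50 × 0.0703229 = 0.0351614
  π_C·f_C = 0.16 × 0.0372094 = 0.00595351
Marginal: 0.0244463 + 0.0351614 + 0.00595351 = 0.0655613
P(Class A | x₁,x₂) = 0.0244463 / 0.0655613 ≈ 0.3729

0.3729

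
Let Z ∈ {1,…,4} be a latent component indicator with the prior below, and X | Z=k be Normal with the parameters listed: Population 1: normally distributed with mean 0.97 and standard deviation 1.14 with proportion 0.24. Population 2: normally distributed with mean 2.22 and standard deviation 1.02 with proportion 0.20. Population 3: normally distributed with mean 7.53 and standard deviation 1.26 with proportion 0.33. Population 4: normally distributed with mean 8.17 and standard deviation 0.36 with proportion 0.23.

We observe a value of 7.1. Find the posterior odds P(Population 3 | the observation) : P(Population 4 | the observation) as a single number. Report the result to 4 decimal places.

32.0427

Only the two components matter; the odds are (P(Z=i) f_i(x)) / (P(Z=j) f_j(x)).
Component likelihoods at x = 7.1:
  p_1 = (1/(1.14·√(2π)))·exp(−(7.1−0.97)²/(2·1.14²)) = 0.349949·exp(-14.45710) = 1.84232e-07
  p_2 = (1/(1.02·√(2π)))·exp(−(7.1−2.22)²/(2·1.02²)) = 0.391120·exp(-11.44483) = 4.18682e-06
  p_3 = (1/(1.26·√(2π)))·exp(−(7.1−7.53)²/(2·1.26²)) = 0.316621·exp(-0.05823) = 0.29871
  p_4 = (1/(0.36·√(2π)))·exp(−(7.1−8.17)²/(2·0.36²)) = 1.108173·exp(-4.41705) = 0.0133754
Posterior odds = (P(Z=3)·p_3) / (P(Z=4)·p_4) = (0.33·0.29871) / (0.23·0.0133754) = 0.0985742 / 0.00307634 ≈ 32.0427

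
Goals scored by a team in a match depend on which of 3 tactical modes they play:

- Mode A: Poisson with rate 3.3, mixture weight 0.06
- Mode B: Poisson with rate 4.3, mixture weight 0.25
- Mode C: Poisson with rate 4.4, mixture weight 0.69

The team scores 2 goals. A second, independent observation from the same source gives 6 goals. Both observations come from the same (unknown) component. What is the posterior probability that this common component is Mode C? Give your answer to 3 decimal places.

0.691

Posterior ∝ prior × likelihood, so P(k | x) ∝ π_k f_k(x); normalise over all components.
Since both observations come from the same component, the likelihood for component k is f_k(x₁)·f_k(x₂).
  L_A = [e^(−3.3)·3.3^2/2! = 0.200829] × [0.0661575] = 0.0132863
  L_B = [e^(−4.3)·4.3^2/2! = 0.125441] × [0.119127] = 0.0149435
  L_C = [e^(−4.4)·4.4^2/2! = 0.118845] × [0.123734] = 0.0147051
Unnormalised posteriors:
  π_A·L_A = 0.06 × 0.0132863 = 0.000797181
  π_B·L_B = 0.25 × 0.0149435 = 0.00373588
  π_C·L_C = 0.69 × 0.0147051 = 0.0101465
Denominator: 0.000797181 + 0.00373588 + 0.0101465 = 0.0146796
P(Mode C | data) ≈ 0.691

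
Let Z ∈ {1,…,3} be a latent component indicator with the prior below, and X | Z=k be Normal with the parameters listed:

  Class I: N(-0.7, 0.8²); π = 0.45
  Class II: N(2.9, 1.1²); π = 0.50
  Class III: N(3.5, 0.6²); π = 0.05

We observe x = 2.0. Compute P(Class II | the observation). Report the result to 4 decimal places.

0.9832

P(component k | x) = π_k·f_k(x) / marginal(x), where marginal(x) = Σ_j π_j·f_j(x).
Evaluate each component's likelihood at the observed value:
  f_I = (1/(0.8·√(2π)))·exp(−(2.0−-0.7)²/(2·0.8²)) = 0.498678·exp(-5.69531) = 0.0016764
  f_II = (1/(1.1·√(2π)))·exp(−(2.0−2.9)²/(2·1.1²)) = 0.362675·exp(-0.33471) = 0.25951
  f_III = (1/(0.6·√(2π)))·exp(−(2.0−3.5)²/(2·0.6²)) = 0.664904·exp(-3.12500) = 0.0292138
Prior × likelihood for each component:
  π_I·f_I = 0.45 × 0.0016764 = 0.000754379
  π_II·f_II = 0.50 × 0.25951 = 0.129755
  π_III·f_III = 0.05 × 0.0292138 = 0.00146069
Evidence: 0.000754379 + 0.129755 + 0.00146069 = 0.13197
So the posterior for Class II is 0.129755 / 0.13197 ≈ 0.9832.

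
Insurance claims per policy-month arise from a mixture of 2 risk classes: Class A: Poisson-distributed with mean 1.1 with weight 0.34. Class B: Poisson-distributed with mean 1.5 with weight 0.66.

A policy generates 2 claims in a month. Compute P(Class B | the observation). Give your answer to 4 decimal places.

Apply Bayes' rule: the posterior for each component is proportional to its prior times its likelihood at x.
Component likelihoods at x = 2 claims:
  L_A = e^(−1.1)·1.1^2/2! = 0.201387
  L_B = e^(−1.5)·1.5^2/2! = 0.251021
Weight by the priors:
  π_A·L_A = 0.34 × 0.201387 = 0.0684716
  π_B·L_B = 0.66 × 0.251021 = 0.165674
Normaliser: 0.0684716 + 0.165674 = 0.234146
Responsibility of Class B: 0.165674 / 0.234146 ≈ 0.7076

0.7076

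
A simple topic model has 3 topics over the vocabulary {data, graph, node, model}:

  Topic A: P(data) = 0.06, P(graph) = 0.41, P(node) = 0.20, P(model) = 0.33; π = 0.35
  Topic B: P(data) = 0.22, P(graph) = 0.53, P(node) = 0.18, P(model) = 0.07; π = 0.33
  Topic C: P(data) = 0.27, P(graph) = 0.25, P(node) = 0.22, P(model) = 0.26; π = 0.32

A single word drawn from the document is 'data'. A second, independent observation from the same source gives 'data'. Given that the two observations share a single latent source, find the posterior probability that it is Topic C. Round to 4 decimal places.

0.5751

By Bayes' theorem, P(k | x) = π_k f_k(x) / Σ_j π_j f_j(x).
Since both observations come from the same component, the likelihood for component k is f_k(x₁)·f_k(x₂).
  L_A = [0.06] × [0.06] = 0.0036
  L_B = [0.22] × [0.22] = 0.0484
  L_C = [0.27] × [0.27] = 0.0729
Unnormalised posteriors:
  π_A·L_A = 0.35 × 0.0036 = 0.00126
  π_B·L_B = 0.33 × 0.0484 = 0.015972
  π_C·L_C = 0.32 × 0.0729 = 0.023328
Normaliser: 0.00126 + 0.015972 + 0.023328 = 0.04056
So the posterior for Topic C is 0.023328 / 0.04056 ≈ 0.5751.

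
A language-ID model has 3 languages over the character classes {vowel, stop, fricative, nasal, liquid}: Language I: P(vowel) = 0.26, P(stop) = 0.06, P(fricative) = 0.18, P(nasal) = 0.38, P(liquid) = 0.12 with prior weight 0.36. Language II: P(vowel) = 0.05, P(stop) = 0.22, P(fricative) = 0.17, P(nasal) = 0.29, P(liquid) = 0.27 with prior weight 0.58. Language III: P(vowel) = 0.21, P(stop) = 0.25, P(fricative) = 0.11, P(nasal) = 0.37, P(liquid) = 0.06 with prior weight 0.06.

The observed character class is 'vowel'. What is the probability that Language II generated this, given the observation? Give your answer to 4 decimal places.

0.2145

By Bayes' theorem, P(k | x) = w_k f_k(x) / Σ_j w_j f_j(x).
Categorical probabilities:
  p_I = P(vowel | comp) = 0.26
  p_II = P(vowel | comp) = 0.05
  p_III = P(vowel | comp) = 0.21
Multiply by the mixture weights:
  w_I·p_I = 0.36 × 0.26 = 0.0936
  w_II·p_II = 0.58 × 0.05 = 0.029
  w_III·p_III = 0.06 × 0.21 = 0.0126
Evidence: 0.0936 + 0.029 + 0.0126 = 0.1352
P(Language II | the observation) = 0.029 / 0.1352 ≈ 0.2145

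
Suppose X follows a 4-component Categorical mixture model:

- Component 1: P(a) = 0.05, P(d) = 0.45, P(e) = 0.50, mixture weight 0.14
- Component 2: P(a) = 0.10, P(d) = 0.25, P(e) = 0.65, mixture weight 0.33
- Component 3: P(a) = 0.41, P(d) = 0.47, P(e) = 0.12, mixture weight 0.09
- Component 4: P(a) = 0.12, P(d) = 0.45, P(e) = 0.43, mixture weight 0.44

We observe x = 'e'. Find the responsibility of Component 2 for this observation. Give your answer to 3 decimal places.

P(component k | x) = π_k·f_k(x) / marginal(x), where marginal(x) = Σ_j π_j·f_j(x).
Categorical probabilities:
  L_1 = P(e | comp) = 0.50
  L_2 = P(e | comp) = 0.65
  L_3 = P(e | comp) = 0.12
  L_4 = P(e | comp) = 0.43
Weight by the priors:
  π_1·L_1 = 0.14 × 0.5 = 0.07
  π_2·L_2 = 0.33 × 0.65 = 0.2145
  π_3·L_3 = 0.09 × 0.12 = 0.0108
  π_4·L_4 = 0.44 × 0.43 = 0.1892
Sum: 0.07 + 0.2145 + 0.0108 + 0.1892 = 0.4845
P(Component 2 | x) = 0.2145 / 0.4845 ≈ 0.443

0.443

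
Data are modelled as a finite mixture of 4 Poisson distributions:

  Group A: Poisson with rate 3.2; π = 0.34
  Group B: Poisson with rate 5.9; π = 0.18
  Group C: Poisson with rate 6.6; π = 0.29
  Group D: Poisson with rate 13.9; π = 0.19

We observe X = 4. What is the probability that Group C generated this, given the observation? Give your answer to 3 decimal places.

Apply Bayes' rule: the posterior for each component is proportional to its prior times its likelihood at x.
Component likelihoods at x = 4:
  p_A = e^(−3.2)·3.2^4/4! = 0.178093
  p_B = e^(−5.9)·5.9^4/4! = 0.138312
  p_C = e^(−6.6)·6.6^4/4! = 0.107553
  p_D = e^(−13.9)·13.9^4/4! = 0.0014294
Weight by the priors:
  π_A·p_A = 0.34 × 0.178093 = 0.0605515
  π_B·p_B = 0.18 × 0.138312 = 0.0248961
  π_C·p_C = 0.29 × 0.107553 = 0.0311903
  π_D·p_D = 0.19 × 0.0014294 = 0.000271587
Sum: 0.0605515 + 0.0248961 + 0.0311903 + 0.000271587 = 0.11691
P(Group C | data) = 0.0311903 / 0.11691 ≈ 0.267

0.267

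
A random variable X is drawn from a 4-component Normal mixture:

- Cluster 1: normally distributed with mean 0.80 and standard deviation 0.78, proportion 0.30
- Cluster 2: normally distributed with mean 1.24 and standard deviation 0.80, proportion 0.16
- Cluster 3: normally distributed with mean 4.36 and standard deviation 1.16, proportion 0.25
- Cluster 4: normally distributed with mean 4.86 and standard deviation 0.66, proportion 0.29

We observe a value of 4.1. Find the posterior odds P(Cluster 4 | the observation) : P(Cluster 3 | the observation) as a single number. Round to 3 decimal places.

1.077

The posterior odds equal the prior odds times the likelihood ratio: (π_i/π_j)·(f_i(x)/f_j(x)).
Evaluate each component's likelihood at the observed value:
  p_1 = 6.63756e-05
  p_2 = 0.000836648
  p_3 = 0.335385
  p_4 = 0.311481
0.0903295 / 0.0838461 ≈ 1.077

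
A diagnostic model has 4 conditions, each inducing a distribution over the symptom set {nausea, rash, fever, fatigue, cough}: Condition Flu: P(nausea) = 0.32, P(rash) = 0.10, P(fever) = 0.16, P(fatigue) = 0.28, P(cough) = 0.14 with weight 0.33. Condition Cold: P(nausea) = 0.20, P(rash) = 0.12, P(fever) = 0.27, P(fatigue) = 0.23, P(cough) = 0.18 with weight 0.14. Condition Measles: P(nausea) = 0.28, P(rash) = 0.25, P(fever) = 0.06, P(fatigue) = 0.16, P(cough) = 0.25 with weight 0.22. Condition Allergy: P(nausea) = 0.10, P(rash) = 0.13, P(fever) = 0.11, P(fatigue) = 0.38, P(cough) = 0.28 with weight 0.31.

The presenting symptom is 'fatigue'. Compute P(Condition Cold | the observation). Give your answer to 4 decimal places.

0.1160

Posterior ∝ prior × likelihood, so P(k | x) ∝ π_k f_k(x); normalise over all components.
Categorical probabilities:
  p_Flu = P(fatigue | comp) = 0.28
  p_Cold = P(fatigue | comp) = 0.23
  p_Measles = P(fatigue | comp) = 0.16
  p_Allergy = P(fatigue | comp) = 0.38
Multiply by the mixture weights:
  π_Flu·p_Flu = 0.33 × 0.28 = 0.0924
  π_Cold·p_Cold = 0.14 × 0.23 = 0.0322
  π_Measles·p_Measles = 0.22 × 0.16 = 0.0352
  π_Allergy·p_Allergy = 0.31 × 0.38 = 0.1178
Evidence: 0.0924 + 0.0322 + 0.0352 + 0.1178 = 0.2776
So the posterior for Condition Cold is 0.0322 / 0.2776 ≈ 0.1160.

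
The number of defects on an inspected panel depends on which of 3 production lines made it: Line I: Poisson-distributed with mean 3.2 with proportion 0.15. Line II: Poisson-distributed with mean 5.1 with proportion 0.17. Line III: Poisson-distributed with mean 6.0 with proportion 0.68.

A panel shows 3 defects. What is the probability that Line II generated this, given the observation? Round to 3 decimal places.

0.196

The responsibility of component k is π_k f_k(x) divided by Σ_j π_j f_j(x).
Evaluate each component's likelihood at the observed value:
  p_I = e^(−3.2)·3.2^3/3! = 0.222616
  p_II = e^(−5.1)·5.1^3/3! = 0.13479
  p_III = e^(−6.0)·6.0^3/3! = 0.0892351
Unnormalised posteriors:
  π_I·p_I = 0.15 × 0.222616 = 0.0333924
  π_II·p_II = 0.17 × 0.13479 = 0.0229143
  π_III·p_III = 0.68 × 0.0892351 = 0.0606799
Normaliser: 0.0333924 + 0.0229143 + 0.0606799 = 0.116987
P(Line II | the observation) ≈ 0.196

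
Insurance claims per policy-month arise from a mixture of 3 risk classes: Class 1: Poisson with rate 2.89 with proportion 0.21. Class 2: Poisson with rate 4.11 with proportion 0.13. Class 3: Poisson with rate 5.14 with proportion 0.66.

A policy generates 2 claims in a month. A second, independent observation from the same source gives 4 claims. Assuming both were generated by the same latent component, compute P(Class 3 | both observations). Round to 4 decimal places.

0.4331

By Bayes' theorem, P(k | x) = w_k f_k(x) / Σ_j w_j f_j(x).
Since both observations come from the same component, the likelihood for component k is f_k(x₁)·f_k(x₂).
  p_1 = [0.232089] × [0.161536] = 0.0374907
  p_2 = [0.138581] × [0.195077] = 0.0270339
  p_3 = [0.0773789] × [0.17036] = 0.0131823
Weight by the priors:
  w_1·p_1 = 0.21 × 0.0374907 = 0.00787305
  w_2·p_2 = 0.13 × 0.0270339 = 0.00351441
  w_3·p_3 = 0.66 × 0.0131823 = 0.0087003
Normaliser: 0.00787305 + 0.00351441 + 0.0087003 = 0.0200878
Responsibility of Class 3: 0.0087003 / 0.0200878 ≈ 0.4331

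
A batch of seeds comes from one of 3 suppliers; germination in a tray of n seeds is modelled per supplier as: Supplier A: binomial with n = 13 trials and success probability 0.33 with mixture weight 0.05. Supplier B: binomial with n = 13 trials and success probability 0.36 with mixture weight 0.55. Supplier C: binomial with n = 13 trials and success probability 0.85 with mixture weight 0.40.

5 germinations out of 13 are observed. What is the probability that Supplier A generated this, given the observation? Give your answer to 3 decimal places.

0.078

The responsibility of component k is w_k f_k(x) divided by Σ_j w_j f_j(x).
Evaluate each component's likelihood at the observed value:
  p_A = 0.204525
  p_B = 0.219044
  p_C = 0.000146354
Unnormalised posteriors:
  w_A·p_A = 0.05 × 0.204525 = 0.0102263
  w_B·p_B = 0.55 × 0.219044 = 0.120474
  w_C·p_C = 0.40 × 0.000146354 = 5.85414e-05
Marginal: 0.0102263 + 0.120474 + 5.85414e-05 = 0.130759
Responsibility of Supplier A: 0.0102263 / 0.130759 ≈ 0.078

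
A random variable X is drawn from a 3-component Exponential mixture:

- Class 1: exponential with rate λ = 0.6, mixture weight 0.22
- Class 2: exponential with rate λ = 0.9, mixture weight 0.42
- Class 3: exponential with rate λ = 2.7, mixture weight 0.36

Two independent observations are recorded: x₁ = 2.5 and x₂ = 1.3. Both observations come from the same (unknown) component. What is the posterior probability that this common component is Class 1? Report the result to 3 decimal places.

By Bayes' theorem, P(k | x) = π_k f_k(x) / Σ_j π_j f_j(x).
Since both observations come from the same component, the likelihood for component k is f_k(x₁)·f_k(x₂).
  L_1 = [0.6·e^(−0.6·2.5) = 0.6·e^(−1.5000) = 0.133878] × [0.275044] = 0.0368223
  L_2 = [0.9·e^(−0.9·2.5) = 0.9·e^(−2.2500) = 0.0948593] × [0.27933] = 0.0264971
  L_3 = [2.7·e^(−2.7·2.5) = 2.7·e^(−6.7500) = 0.00316137] × [0.0807217] = 0.000255191
Prior × likelihood for each component:
  π_1·L_1 = 0.22 × 0.0368223 = 0.00810091
  π_2·L_2 = 0.42 × 0.0264971 = 0.0111288
  π_3·L_3 = 0.36 × 0.000255191 = 9.18689e-05
Sum: 0.00810091 + 0.0111288 + 9.18689e-05 = 0.0193215
So the posterior for Class 1 is 0.00810091 / 0.0193215 ≈ 0.419.

0.419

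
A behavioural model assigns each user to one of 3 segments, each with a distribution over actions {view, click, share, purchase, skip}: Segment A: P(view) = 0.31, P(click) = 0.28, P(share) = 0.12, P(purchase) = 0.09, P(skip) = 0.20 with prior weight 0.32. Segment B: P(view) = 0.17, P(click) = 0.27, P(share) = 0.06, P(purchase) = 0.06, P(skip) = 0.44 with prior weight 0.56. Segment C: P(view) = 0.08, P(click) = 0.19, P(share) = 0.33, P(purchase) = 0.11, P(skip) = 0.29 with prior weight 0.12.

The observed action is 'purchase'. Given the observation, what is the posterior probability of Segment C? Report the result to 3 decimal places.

0.175

P(component k | x) = P(Z=k)·f_k(x) / marginal(x), where marginal(x) = Σ_j P(Z=j)·f_j(x).
Categorical probabilities:
  f_A = P(purchase | comp) = 0.09
  f_B = P(purchase | comp) = 0.06
  f_C = P(purchase | comp) = 0.11
Unnormalised posteriors:
  P(Z=A)·f_A = 0.32 × 0.09 = 0.0288
  P(Z=B)·f_B = 0.56 × 0.06 = 0.0336
  P(Z=C)·f_C = 0.12 × 0.11 = 0.0132
Marginal: 0.0288 + 0.0336 + 0.0132 = 0.0756
P(Segment C | 'purchase') ≈ 0.175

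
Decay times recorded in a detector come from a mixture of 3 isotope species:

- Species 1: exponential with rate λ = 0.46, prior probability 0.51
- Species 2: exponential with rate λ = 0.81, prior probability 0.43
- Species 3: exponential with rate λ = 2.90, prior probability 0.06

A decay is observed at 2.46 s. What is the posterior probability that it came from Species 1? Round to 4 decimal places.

0.6137

Apply Bayes' rule: the posterior for each component is proportional to its prior times its likelihood at x.
Evaluate each component's likelihood at the observed value:
  f_1 = 0.46·e^(−0.46·2.46) = 0.46·e^(−1.1316) = 0.148358
  f_2 = 0.81·e^(−0.81·2.46) = 0.81·e^(−1.9926) = 0.110436
  f_3 = 2.90·e^(−2.90·2.46) = 2.90·e^(−7.1340) = 0.00231282
Prior × likelihood for each component:
  P(Z=1)·f_1 = 0.51 × 0.148358 = 0.0756624
  P(Z=2)·f_2 = 0.43 × 0.110436 = 0.0474874
  P(Z=3)·f_3 = 0.06 × 0.00231282 = 0.000138769
Evidence: 0.0756624 + 0.0474874 + 0.000138769 = 0.123289
So the posterior for Species 1 is 0.0756624 / 0.123289 ≈ 0.6137.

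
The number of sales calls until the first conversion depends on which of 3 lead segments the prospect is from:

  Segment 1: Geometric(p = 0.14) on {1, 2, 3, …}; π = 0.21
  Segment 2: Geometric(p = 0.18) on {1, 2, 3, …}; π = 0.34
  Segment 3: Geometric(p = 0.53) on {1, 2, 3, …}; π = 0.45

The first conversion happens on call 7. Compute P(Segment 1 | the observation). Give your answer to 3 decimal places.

0.360

The responsibility of component k is w_k f_k(x) divided by Σ_j w_j f_j(x).
Component likelihoods at x = 7:
  p_1 = 0.14·(1−0.14)^6 = 0.14·0.404567 = 0.0566394
  p_2 = 0.18·(1−0.18)^6 = 0.18·0.304007 = 0.0547212
  p_3 = 0.53·(1−0.53)^6 = 0.53·0.0107792 = 0.00571298
Multiply by the mixture weights:
  w_1·p_1 = 0.21 × 0.0566394 = 0.0118943
  w_2·p_2 = 0.34 × 0.0547212 = 0.0186052
  w_3·p_3 = 0.45 × 0.00571298 = 0.00257084
Marginal: 0.0118943 + 0.0186052 + 0.00257084 = 0.0330703
P(Segment 1 | 7) = 0.0118943 / 0.0330703 ≈ 0.360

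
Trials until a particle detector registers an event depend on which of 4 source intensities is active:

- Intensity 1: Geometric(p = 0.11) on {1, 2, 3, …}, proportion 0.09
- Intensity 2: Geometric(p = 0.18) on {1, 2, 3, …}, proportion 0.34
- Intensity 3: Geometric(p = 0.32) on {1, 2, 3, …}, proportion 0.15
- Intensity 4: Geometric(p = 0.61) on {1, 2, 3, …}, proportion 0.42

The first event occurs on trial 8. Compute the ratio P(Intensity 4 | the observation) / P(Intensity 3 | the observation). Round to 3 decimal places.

The posterior odds equal the prior odds times the likelihood ratio: (w_i/w_j)·(f_i(x)/f_j(x)).
Component likelihoods at x = 8:
  f_1 = 0.0486545
  f_2 = 0.0448714
  f_3 = 0.0215136
  f_4 = 0.000837109
0.000351586 / 0.00322703 ≈ 0.109

0.109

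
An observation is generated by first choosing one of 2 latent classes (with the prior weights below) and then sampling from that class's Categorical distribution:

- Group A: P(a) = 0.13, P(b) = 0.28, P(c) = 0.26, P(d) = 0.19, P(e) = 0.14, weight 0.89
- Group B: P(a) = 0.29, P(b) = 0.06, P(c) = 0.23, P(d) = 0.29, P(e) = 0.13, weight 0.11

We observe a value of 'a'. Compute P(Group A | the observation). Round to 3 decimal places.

Apply Bayes' rule: the posterior for each component is proportional to its prior times its likelihood at x.
Categorical probabilities:
  p_A = P(a | comp) = 0.13
  p_B = P(a | comp) = 0.29
Multiply by the mixture weights:
  π_A·p_A = 0.89 × 0.13 = 0.1157
  π_B·p_B = 0.11 × 0.29 = 0.0319
Marginal: 0.1157 + 0.0319 = 0.1476
P(Group A | the observation) ≈ 0.784

0.784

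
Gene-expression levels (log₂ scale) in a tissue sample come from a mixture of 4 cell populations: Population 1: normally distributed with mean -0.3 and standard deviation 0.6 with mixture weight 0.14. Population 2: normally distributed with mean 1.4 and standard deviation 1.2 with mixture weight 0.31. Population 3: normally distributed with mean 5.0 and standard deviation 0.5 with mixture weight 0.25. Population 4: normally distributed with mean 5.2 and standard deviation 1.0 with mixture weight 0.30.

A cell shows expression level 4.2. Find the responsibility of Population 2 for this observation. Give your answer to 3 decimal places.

The responsibility of component k is π_k f_k(x) divided by Σ_j π_j f_j(x).
Component likelihoods at x = 4.2:
  p_1 = (1/(0.6·√(2π)))·exp(−(4.2−-0.3)²/(2·0.6²)) = 0.664904·exp(-28.12500) = 4.0572e-13
  p_2 = (1/(1.2·√(2π)))·exp(−(4.2−1.4)²/(2·1.2²)) = 0.332452·exp(-2.72222) = 0.0218516
  p_3 = (1/(0.5·√(2π)))·exp(−(4.2−5.0)²/(2·0.5²)) = 0.797885·exp(-1.28000) = 0.221842
  p_4 = (1/(1.0·√(2π)))·exp(−(4.2−5.2)²/(2·1.0²)) = 0.398942·exp(-0.50000) = 0.241971
Prior × likelihood for each component:
  π_1·p_1 = 0.14 × 4.0572e-13 = 5.68008e-14
  π_2·p_2 = 0.31 × 0.0218516 = 0.00677399
  π_3·p_3 = 0.25 × 0.221842 = 0.0554604
  π_4·p_4 = 0.30 × 0.241971 = 0.0725912
Normaliser: 5.68008e-14 + 0.00677399 + 0.0554604 + 0.0725912 = 0.134826
So the posterior for Population 2 is 0.00677399 / 0.134826 ≈ 0.050.

0.050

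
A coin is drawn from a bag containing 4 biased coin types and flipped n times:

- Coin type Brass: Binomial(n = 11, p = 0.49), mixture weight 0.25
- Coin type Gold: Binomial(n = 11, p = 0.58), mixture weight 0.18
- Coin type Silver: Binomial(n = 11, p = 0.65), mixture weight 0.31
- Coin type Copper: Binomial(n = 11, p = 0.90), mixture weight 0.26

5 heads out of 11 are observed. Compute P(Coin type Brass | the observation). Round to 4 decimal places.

Apply Bayes' rule: the posterior for each component is proportional to its prior times its likelihood at x.
Binomial probabilities:
  f_Brass = C(11,5)·0.49^5·0.51^6 = 462·0.0282475·0.0175963 = 0.229638
  f_Gold = C(11,5)·0.58^5·0.42^6 = 462·0.0656357·0.00548903 = 0.166448
  f_Silver = C(11,5)·0.65^5·0.35^6 = 462·0.116029·0.00183827 = 0.098541
  f_Copper = C(11,5)·0.90^5·0.10^6 = 462·0.59049·1e-06 = 0.000272806
Prior × likelihood for each component:
  π_Brass·f_Brass = 0.25 × 0.229638 = 0.0574095
  π_Gold·f_Gold = 0.18 × 0.166448 = 0.0299606
  π_Silver·f_Silver = 0.31 × 0.098541 = 0.0305477
  π_Copper·f_Copper = 0.26 × 0.000272806 = 7.09297e-05
Normaliser: 0.0574095 + 0.0299606 + 0.0305477 + 7.09297e-05 = 0.117989
P(Coin type Brass | the observation) ≈ 0.4866

0.4866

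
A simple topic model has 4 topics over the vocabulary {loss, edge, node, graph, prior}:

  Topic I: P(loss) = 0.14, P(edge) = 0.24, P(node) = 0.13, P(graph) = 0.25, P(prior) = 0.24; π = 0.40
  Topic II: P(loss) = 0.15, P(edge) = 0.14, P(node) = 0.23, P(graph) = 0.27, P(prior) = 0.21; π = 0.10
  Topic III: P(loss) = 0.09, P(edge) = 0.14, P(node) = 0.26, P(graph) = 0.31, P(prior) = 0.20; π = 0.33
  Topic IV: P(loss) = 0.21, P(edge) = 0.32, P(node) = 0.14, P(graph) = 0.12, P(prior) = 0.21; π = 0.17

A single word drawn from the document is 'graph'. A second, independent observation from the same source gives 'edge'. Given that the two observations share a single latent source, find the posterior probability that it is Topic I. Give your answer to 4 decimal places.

P(component k | x) = π_k·f_k(x) / marginal(x), where marginal(x) = Σ_j π_j·f_j(x).
Since both observations come from the same component, the likelihood for component k is f_k(x₁)·f_k(x₂).
  p_I = [P(graph | comp) = 0.25] × [0.24] = 0.06
  p_II = [P(graph | comp) = 0.27] × [0.14] = 0.0378
  p_III = [P(graph | comp) = 0.31] × [0.14] = 0.0434
  p_IV = [P(graph | comp) = 0.12] × [0.32] = 0.0384
Prior × likelihood for each component:
  π_I·p_I = 0.40 × 0.06 = 0.024
  π_II·p_II = 0.10 × 0.0378 = 0.00378
  π_III·p_III = 0.33 × 0.0434 = 0.014322
  π_IV·p_IV = 0.17 × 0.0384 = 0.006528
Sum: 0.024 + 0.00378 + 0.014322 + 0.006528 = 0.04863
P(Topic I | x) ≈ 0.4935

0.4935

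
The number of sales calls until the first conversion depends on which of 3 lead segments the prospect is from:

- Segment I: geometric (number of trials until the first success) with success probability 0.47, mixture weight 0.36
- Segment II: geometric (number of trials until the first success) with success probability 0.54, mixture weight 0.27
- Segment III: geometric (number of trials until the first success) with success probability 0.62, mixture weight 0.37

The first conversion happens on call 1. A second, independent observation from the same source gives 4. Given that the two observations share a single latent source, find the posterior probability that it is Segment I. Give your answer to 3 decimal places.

0.434

Posterior ∝ prior × likelihood, so P(k | x) ∝ w_k f_k(x); normalise over all components.
Since both observations come from the same component, the likelihood for component k is f_k(x₁)·f_k(x₂).
  p_I = [0.47·(1−0.47)^0 = 0.47·1 = 0.47] × [0.0699722] = 0.0328869
  p_II = [0.54·(1−0.54)^0 = 0.54·1 = 0.54] × [0.0525614] = 0.0283832
  p_III = [0.62·(1−0.62)^0 = 0.62·1 = 0.62] × [0.0340206] = 0.0210928
Unnormalised posteriors:
  w_I·p_I = 0.36 × 0.0328869 = 0.0118393
  w_II·p_II = 0.27 × 0.0283832 = 0.00766346
  w_III·p_III = 0.37 × 0.0210928 = 0.00780433
Sum: 0.0118393 + 0.00766346 + 0.00780433 = 0.0273071
So the posterior for Segment I is 0.0118393 / 0.0273071 ≈ 0.434.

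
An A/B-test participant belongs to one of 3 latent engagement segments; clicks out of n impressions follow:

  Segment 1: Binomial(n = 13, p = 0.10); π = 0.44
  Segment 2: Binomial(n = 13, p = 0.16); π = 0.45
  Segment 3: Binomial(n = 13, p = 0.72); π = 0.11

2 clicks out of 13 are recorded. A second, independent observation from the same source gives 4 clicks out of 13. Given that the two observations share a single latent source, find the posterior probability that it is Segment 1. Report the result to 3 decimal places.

Apply Bayes' rule: the posterior for each component is proportional to its prior times its likelihood at x.
Since both observations come from the same component, the likelihood for component k is f_k(x₁)·f_k(x₂).
  L_1 = [C(13,2)·0.10^2·0.90^11 = 78·0.01·0.313811 = 0.244772] × [0.0277006] = 0.00678033
  L_2 = [C(13,2)·0.16^2·0.84^11 = 78·0.0256·0.146917 = 0.293364] × [0.0975662] = 0.0286224
  L_3 = [C(13,2)·0.72^2·0.28^11 = 78·0.5184·8.29351e-07 = 3.3535e-05] × [0.00203263] = 6.81642e-08
Weight by the priors:
  π_1·L_1 = 0.44 × 0.00678033 = 0.00298335
  π_2·L_2 = 0.45 × 0.0286224 = 0.0128801
  π_3·L_3 = 0.11 × 6.81642e-08 = 7.49806e-09
Marginal: 0.00298335 + 0.0128801 + 7.49806e-09 = 0.0158634
Responsibility of Segment 1: 0.00298335 / 0.0158634 ≈ 0.188

0.188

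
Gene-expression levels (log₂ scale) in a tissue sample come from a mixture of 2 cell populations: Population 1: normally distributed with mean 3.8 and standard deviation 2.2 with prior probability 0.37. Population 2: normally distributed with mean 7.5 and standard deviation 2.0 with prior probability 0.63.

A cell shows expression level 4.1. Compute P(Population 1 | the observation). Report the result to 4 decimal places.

0.6917

The responsibility of component k is π_k f_k(x) divided by Σ_j π_j f_j(x).
Normal densities:
  f_1 = 0.179659
  f_2 = 0.0470245
Weight by the priors:
  π_1·f_1 = 0.37 × 0.179659 = 0.0664739
  π_2·f_2 = 0.63 × 0.0470245 = 0.0296255
Denominator: 0.0664739 + 0.0296255 = 0.0960994
So the posterior for Population 1 is 0.0664739 / 0.0960994 ≈ 0.6917.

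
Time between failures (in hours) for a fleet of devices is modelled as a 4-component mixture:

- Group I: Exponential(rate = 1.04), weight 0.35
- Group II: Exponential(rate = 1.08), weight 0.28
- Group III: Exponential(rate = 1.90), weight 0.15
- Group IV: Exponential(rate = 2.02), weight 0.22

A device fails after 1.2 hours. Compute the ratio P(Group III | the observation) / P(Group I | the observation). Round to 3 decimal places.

0.279

Posterior odds = (π_i f_i(x)) / (π_j f_j(x)); the normalising sum cancels.
Evaluate each component's likelihood at the observed value:
  f_I = 1.04·e^(−1.04·1.2) = 1.04·e^(−1.2480) = 0.298562
  f_II = 1.08·e^(−1.08·1.2) = 1.08·e^(−1.2960) = 0.295514
  f_III = 1.90·e^(−1.90·1.2) = 1.90·e^(−2.2800) = 0.19434
  f_IV = 2.02·e^(−2.02·1.2) = 2.02·e^(−2.4240) = 0.178905
0.029151 / 0.104497 ≈ 0.279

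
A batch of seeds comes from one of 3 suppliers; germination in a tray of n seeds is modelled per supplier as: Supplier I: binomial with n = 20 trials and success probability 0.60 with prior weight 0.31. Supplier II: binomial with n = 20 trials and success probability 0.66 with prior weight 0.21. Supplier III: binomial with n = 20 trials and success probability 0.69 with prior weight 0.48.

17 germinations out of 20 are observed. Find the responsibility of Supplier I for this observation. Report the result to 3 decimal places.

0.092

By Bayes' theorem, P(k | x) = w_k f_k(x) / Σ_j w_j f_j(x).
Binomial probabilities:
  p_I = C(20,17)·0.60^17·0.40^3 = 1140·0.000169267·0.064 = 0.0123497
  p_II = C(20,17)·0.66^17·0.34^3 = 1140·0.000855553·0.039304 = 0.0383344
  p_III = C(20,17)·0.69^17·0.31^3 = 1140·0.00182152·0.029791 = 0.0618621
Prior × likelihood for each component:
  w_I·p_I = 0.31 × 0.0123497 = 0.0038284
  w_II·p_II = 0.21 × 0.0383344 = 0.00805022
  w_III·p_III = 0.48 × 0.0618621 = 0.0296938
Evidence: 0.0038284 + 0.00805022 + 0.0296938 = 0.0415724
So the posterior for Supplier I is 0.0038284 / 0.0415724 ≈ 0.092.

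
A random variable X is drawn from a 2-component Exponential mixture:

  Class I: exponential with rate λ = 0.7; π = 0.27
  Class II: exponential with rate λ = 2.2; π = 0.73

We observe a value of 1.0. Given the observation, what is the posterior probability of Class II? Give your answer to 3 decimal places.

By Bayes' theorem, P(k | x) = P(Z=k) f_k(x) / Σ_j P(Z=j) f_j(x).
Exponential densities:
  p_I = 0.34761
  p_II = 0.243767
Prior × likelihood for each component:
  P(Z=I)·p_I = 0.27 × 0.34761 = 0.0938546
  P(Z=II)·p_II = 0.73 × 0.243767 = 0.17795
Sum: 0.0938546 + 0.17795 = 0.271804
Responsibility of Class II: 0.17795 / 0.271804 ≈ 0.655

0.655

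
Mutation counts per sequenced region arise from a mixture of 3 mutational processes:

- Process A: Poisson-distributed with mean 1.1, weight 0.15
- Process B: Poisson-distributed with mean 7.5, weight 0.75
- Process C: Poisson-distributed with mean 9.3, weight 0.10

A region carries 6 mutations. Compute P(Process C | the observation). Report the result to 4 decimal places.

0.0741

Apply Bayes' rule: the posterior for each component is proportional to its prior times its likelihood at x.
Component likelihoods at x = 6 mutations:
  p_A = e^(−1.1)·1.1^6/6! = 0.00081903
  p_B = e^(−7.5)·7.5^6/6! = 0.136718
  p_C = e^(−9.3)·9.3^6/6! = 0.0821536
Multiply by the mixture weights:
  w_A·p_A = 0.15 × 0.00081903 = 0.000122854
  w_B·p_B = 0.75 × 0.136718 = 0.102539
  w_C·p_C = 0.10 × 0.0821536 = 0.00821536
Normaliser: 0.000122854 + 0.102539 + 0.00821536 = 0.110877
Responsibility of Process C: 0.00821536 / 0.110877 ≈ 0.0741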